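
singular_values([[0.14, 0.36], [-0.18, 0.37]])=[0.52, 0.23]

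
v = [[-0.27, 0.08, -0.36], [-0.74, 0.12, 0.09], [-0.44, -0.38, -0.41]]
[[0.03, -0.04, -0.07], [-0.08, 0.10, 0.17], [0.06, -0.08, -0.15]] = v@ [[0.08, -0.09, -0.16], [-0.09, 0.1, 0.19], [-0.16, 0.19, 0.36]]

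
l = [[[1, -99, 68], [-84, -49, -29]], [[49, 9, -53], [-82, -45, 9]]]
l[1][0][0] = 49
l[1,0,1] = 9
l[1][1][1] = -45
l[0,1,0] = -84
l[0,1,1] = -49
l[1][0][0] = 49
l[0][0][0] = 1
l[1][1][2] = 9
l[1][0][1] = 9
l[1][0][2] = -53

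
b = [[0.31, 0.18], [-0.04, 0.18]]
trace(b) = 0.49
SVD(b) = [[-0.98, -0.20], [-0.2, 0.98]] @ diag([0.36408584591262966, 0.1730361141672017]) @ [[-0.81,-0.58], [-0.58,0.81]]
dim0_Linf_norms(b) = [0.31, 0.18]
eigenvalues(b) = [(0.24+0.05j), (0.24-0.05j)]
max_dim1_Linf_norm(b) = 0.31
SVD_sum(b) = [[0.29, 0.21],[0.06, 0.04]] + [[0.02, -0.03], [-0.1, 0.14]]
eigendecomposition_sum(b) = [[0.16-0.12j, 0.09-0.40j], [(-0.02+0.09j), 0.09+0.17j]] + [[(0.16+0.12j), (0.09+0.4j)],  [(-0.02-0.09j), (0.09-0.17j)]]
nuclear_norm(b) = 0.54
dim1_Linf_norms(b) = [0.31, 0.18]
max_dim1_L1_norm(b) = 0.49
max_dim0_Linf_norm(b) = 0.31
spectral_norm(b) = 0.36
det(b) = 0.06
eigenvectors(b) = [[0.90+0.00j, (0.9-0j)], [(-0.33+0.27j), -0.33-0.27j]]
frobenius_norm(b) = 0.40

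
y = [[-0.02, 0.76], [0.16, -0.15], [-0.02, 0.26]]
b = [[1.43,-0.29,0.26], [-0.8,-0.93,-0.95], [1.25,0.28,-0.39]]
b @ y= [[-0.08, 1.20], [-0.11, -0.72], [0.03, 0.81]]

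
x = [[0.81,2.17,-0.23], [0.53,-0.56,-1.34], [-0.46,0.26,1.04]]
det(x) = -0.02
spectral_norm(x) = 2.35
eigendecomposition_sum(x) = [[0.97,0.71,-1.42],[0.43,0.32,-0.63],[-0.4,-0.29,0.59]] + [[-0.16, 1.42, 1.14], [0.10, -0.87, -0.69], [-0.06, 0.54, 0.43]] + [[0.00, 0.04, 0.05], [-0.00, -0.01, -0.01], [0.00, 0.02, 0.03]]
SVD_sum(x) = [[0.65, 2.2, 0.1], [-0.13, -0.43, -0.02], [0.05, 0.16, 0.01]] + [[0.16, -0.03, -0.33],  [0.65, -0.13, -1.32],  [-0.51, 0.1, 1.03]] + [[0.0, -0.00, 0.0], [0.0, -0.00, 0.00], [0.0, -0.0, 0.0]]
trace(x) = 1.29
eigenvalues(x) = [1.87, -0.6, 0.02]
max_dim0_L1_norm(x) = 2.99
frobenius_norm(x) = 3.03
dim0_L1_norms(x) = [1.8, 2.99, 2.61]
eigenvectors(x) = [[-0.85, -0.81, 0.85], [-0.38, 0.5, -0.26], [0.35, -0.31, 0.45]]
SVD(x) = [[-0.98,-0.19,0.06], [0.19,-0.77,0.60], [-0.07,0.60,0.79]] @ diag([2.346781981142171, 1.9134768062483913, 0.004565625464425946]) @ [[-0.28, -0.96, -0.04], [-0.44, 0.09, 0.89], [0.85, -0.27, 0.45]]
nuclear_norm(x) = 4.26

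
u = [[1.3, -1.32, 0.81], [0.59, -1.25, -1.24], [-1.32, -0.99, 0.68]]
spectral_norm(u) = 2.29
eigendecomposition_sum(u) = [[(0.65+0.66j), (-0.46+0.14j), 0.50-0.59j],[0.31-0.30j, (0.07+0.22j), -0.28-0.24j],[(-0.65+0.58j), -0.11-0.44j, (0.53+0.5j)]] + [[(0.65-0.66j), (-0.46-0.14j), 0.50+0.59j],[0.31+0.30j, (0.07-0.22j), -0.28+0.24j],[(-0.65-0.58j), -0.11+0.44j, (0.53-0.5j)]] + [[(-0.01-0j),  (-0.39+0j),  (-0.19+0j)], [-0.03-0.00j,  (-1.38+0j),  (-0.69+0j)], [-0.02-0.00j,  (-0.77+0j),  (-0.38+0j)]]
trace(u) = 0.73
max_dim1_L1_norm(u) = 3.43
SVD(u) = [[-0.77, -0.27, 0.57], [-0.63, 0.24, -0.74], [0.06, -0.93, -0.36]] @ diag([2.2858666427097525, 1.8238058577053025, 1.473141502078695]) @ [[-0.64, 0.76, 0.09], [0.56, 0.54, -0.63], [0.53, 0.36, 0.77]]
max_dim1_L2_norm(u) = 2.02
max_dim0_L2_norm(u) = 2.07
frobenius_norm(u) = 3.27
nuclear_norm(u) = 5.58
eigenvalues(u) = [(1.25+1.38j), (1.25-1.38j), (-1.77+0j)]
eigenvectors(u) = [[(0.69+0j), 0.69-0.00j, 0.24+0.00j], [-0.32j, 0.32j, 0.85+0.00j], [-0.04+0.65j, (-0.04-0.65j), 0.47+0.00j]]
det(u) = -6.14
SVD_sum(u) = [[1.13, -1.35, -0.15],[0.92, -1.10, -0.12],[-0.09, 0.11, 0.01]] + [[-0.28, -0.27, 0.32], [0.24, 0.24, -0.28], [-0.94, -0.91, 1.07]] + [[0.45, 0.3, 0.65],[-0.58, -0.39, -0.84],[-0.28, -0.19, -0.41]]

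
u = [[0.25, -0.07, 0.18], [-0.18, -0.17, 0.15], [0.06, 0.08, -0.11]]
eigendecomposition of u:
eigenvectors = [[-0.94,0.25,-0.18], [0.34,0.86,0.79], [-0.07,-0.44,0.58]]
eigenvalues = [0.29, -0.3, -0.02]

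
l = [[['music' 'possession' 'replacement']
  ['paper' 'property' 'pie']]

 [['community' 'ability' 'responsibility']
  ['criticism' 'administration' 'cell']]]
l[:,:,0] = [['music', 'paper'], ['community', 'criticism']]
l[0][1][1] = 'property'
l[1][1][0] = 'criticism'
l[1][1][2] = 'cell'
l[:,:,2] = [['replacement', 'pie'], ['responsibility', 'cell']]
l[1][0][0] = 'community'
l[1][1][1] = 'administration'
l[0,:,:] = [['music', 'possession', 'replacement'], ['paper', 'property', 'pie']]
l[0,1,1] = 'property'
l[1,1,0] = 'criticism'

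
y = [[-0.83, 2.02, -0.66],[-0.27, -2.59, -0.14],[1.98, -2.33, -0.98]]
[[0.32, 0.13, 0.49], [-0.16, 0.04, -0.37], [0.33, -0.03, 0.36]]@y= [[0.67, -0.83, -0.71],[-0.61, 0.44, 0.46],[0.45, -0.09, -0.57]]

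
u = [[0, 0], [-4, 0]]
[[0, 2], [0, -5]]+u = [[0, 2], [-4, -5]]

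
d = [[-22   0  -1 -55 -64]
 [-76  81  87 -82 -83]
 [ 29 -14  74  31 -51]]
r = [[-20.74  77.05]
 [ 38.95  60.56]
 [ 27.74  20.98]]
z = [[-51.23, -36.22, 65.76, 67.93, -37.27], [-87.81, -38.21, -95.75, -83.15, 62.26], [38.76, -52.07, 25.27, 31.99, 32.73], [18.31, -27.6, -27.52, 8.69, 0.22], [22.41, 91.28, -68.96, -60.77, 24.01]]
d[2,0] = 29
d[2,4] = -51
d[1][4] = -83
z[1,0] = -87.81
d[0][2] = -1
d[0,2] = -1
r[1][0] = 38.95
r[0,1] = 77.05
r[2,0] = 27.74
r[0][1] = 77.05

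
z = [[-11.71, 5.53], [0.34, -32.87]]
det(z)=383.027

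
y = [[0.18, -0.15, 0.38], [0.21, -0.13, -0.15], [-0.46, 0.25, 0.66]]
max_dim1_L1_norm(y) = 1.37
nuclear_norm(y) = 1.33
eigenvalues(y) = [(0.36+0.36j), (0.36-0.36j), (-0+0j)]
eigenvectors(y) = [[(-0.7+0j),-0.70-0.00j,0.55+0.00j], [(-0.04+0.21j),-0.04-0.21j,(0.83+0j)], [(-0.34-0.58j),(-0.34+0.58j),(0.06+0j)]]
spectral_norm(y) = 0.90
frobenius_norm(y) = 1.00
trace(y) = 0.71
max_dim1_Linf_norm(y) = 0.66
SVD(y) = [[0.2, 0.95, -0.22], [-0.29, 0.27, 0.92], [0.93, -0.12, 0.33]] @ diag([0.8995935432972751, 0.42804711165669335, 0.002669655448964748]) @ [[-0.51,0.27,0.82], [0.66,-0.49,0.57], [-0.55,-0.83,-0.07]]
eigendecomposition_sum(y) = [[0.09+0.33j, -0.07-0.19j, (0.19-0.29j)],[(0.1-0.01j), -0.06+0.01j, -0.07-0.07j],[-0.23+0.24j, (0.13-0.16j), 0.33+0.02j]] + [[0.09-0.33j, (-0.07+0.19j), (0.19+0.29j)], [(0.1+0.01j), (-0.06-0.01j), -0.07+0.07j], [(-0.23-0.24j), 0.13+0.16j, 0.33-0.02j]] + [[0j, -0.00-0.00j, -0.00+0.00j],[0j, (-0-0j), (-0+0j)],[0.00+0.00j, -0.00-0.00j, (-0+0j)]]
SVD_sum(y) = [[-0.09,  0.05,  0.15], [0.13,  -0.07,  -0.22], [-0.43,  0.23,  0.69]] + [[0.27,-0.2,0.23], [0.08,-0.06,0.07], [-0.03,0.02,-0.03]] + [[0.0,0.0,0.00],[-0.0,-0.00,-0.0],[-0.0,-0.0,-0.0]]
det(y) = -0.00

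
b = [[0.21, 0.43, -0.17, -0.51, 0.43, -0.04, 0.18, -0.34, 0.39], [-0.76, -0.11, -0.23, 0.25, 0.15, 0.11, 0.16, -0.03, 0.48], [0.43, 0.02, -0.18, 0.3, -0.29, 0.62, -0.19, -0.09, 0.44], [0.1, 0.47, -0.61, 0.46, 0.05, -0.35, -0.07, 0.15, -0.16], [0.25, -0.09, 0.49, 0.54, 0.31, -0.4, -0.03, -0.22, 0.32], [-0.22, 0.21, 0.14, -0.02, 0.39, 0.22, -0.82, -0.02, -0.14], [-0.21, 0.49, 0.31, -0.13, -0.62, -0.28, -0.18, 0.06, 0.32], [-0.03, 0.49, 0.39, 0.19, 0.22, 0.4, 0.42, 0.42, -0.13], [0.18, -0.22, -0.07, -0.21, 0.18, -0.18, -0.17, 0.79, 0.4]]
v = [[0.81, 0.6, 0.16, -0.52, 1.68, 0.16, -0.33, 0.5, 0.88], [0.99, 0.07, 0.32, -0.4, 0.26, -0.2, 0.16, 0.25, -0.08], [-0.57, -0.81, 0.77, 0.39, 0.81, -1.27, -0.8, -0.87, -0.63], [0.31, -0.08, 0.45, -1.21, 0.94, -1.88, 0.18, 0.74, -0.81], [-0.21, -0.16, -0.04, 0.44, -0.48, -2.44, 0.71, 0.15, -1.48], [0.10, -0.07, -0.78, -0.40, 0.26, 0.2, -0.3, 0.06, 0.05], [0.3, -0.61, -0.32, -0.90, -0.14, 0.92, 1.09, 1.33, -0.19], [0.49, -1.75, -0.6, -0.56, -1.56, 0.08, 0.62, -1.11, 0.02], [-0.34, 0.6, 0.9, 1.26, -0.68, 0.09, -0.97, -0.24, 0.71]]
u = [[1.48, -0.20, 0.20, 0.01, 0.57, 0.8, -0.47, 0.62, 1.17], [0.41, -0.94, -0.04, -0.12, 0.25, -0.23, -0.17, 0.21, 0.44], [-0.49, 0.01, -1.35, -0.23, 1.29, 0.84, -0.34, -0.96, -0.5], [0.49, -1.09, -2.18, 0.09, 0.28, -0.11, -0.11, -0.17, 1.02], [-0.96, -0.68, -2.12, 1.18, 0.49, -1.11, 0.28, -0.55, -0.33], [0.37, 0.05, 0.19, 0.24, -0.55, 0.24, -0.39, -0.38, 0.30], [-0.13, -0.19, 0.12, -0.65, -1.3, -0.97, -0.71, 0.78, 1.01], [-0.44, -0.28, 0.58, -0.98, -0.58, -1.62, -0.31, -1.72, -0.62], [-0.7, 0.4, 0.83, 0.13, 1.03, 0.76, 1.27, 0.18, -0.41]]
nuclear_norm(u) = 17.00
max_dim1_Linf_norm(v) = 2.44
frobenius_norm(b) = 3.01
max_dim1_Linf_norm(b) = 0.82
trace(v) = 0.85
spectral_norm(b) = 1.01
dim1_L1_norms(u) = [5.52, 2.81, 6.01, 5.54, 7.7, 2.71, 5.86, 7.13, 5.71]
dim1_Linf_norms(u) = [1.48, 0.94, 1.35, 2.18, 2.12, 0.55, 1.3, 1.72, 1.27]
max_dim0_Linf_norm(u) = 2.18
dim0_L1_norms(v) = [4.12, 4.75, 4.34, 6.08, 6.81, 7.24, 5.16, 5.25, 4.85]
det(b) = -1.02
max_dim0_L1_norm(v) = 7.24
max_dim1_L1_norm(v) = 6.92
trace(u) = -2.83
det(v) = -20.11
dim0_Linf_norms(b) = [0.76, 0.49, 0.61, 0.54, 0.62, 0.62, 0.82, 0.79, 0.48]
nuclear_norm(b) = 9.02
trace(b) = 1.55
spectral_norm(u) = 4.03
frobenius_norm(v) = 6.94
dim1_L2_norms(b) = [1.0, 1.0, 1.01, 1.0, 1.01, 1.0, 1.0, 1.0, 1.0]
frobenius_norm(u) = 6.93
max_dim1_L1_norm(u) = 7.7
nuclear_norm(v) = 17.02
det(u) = 20.11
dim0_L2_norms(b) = [1.0, 1.0, 1.0, 1.01, 1.0, 1.0, 1.0, 1.0, 1.0]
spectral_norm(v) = 4.02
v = u @ b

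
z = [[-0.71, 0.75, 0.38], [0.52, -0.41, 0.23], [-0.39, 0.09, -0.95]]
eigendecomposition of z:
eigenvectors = [[(0.66+0j), (0.09-0.28j), (0.09+0.28j)], [(0.72+0j), -0.42+0.14j, -0.42-0.14j], [(-0.2+0j), (0.85+0j), 0.85-0.00j]]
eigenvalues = [(-0+0j), (-1.03+0.14j), (-1.03-0.14j)]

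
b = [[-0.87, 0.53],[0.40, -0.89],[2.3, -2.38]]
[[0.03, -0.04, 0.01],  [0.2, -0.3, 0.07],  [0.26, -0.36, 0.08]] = b@[[-0.23, 0.35, -0.09], [-0.33, 0.49, -0.12]]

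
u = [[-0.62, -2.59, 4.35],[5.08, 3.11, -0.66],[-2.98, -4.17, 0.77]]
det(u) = -46.58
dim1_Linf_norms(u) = [4.35, 5.08, 4.17]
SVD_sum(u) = [[-2.36, -2.46, 1.20], [3.69, 3.85, -1.87], [-3.29, -3.43, 1.67]] + [[1.87,-0.31,3.05],[0.95,-0.16,1.54],[-0.28,0.05,-0.46]] + [[-0.13, 0.18, 0.10], [0.44, -0.58, -0.33], [0.59, -0.78, -0.44]]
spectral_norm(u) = 8.39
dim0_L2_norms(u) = [5.92, 5.81, 4.47]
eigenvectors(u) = [[-0.62+0.00j, -0.62-0.00j, -0.54+0.00j], [(0.13+0.57j), (0.13-0.57j), 0.67+0.00j], [(-0.35-0.38j), (-0.35+0.38j), 0.51+0.00j]]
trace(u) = 3.26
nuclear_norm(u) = 13.82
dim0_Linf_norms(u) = [5.08, 4.17, 4.35]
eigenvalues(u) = [(2.39+4.99j), (2.39-4.99j), (-1.52+0j)]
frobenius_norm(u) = 9.42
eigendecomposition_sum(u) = [[-0.16+2.55j, (-1.53+1.66j), (1.83+0.53j)], [(2.36-0.39j), (1.84+1.04j), (0.1-1.78j)], [-1.63+1.34j, (-1.87+0.02j), 0.71+1.40j]] + [[(-0.16-2.55j), -1.53-1.66j, 1.83-0.53j], [2.36+0.39j, 1.84-1.04j, 0.10+1.78j], [(-1.63-1.34j), -1.87-0.02j, 0.71-1.40j]] + [[(-0.3-0j), (0.46-0j), (0.7-0j)], [(0.37+0j), (-0.57+0j), -0.86+0.00j], [(0.28+0j), (-0.43+0j), -0.66+0.00j]]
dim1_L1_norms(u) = [7.56, 8.85, 7.92]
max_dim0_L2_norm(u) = 5.92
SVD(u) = [[-0.43, -0.88, -0.18], [0.67, -0.45, 0.59], [-0.60, 0.13, 0.79]] @ diag([8.391124229736686, 4.06384662767323, 1.3658274956504841]) @ [[0.65, 0.68, -0.33], [-0.52, 0.09, -0.85], [0.55, -0.73, -0.41]]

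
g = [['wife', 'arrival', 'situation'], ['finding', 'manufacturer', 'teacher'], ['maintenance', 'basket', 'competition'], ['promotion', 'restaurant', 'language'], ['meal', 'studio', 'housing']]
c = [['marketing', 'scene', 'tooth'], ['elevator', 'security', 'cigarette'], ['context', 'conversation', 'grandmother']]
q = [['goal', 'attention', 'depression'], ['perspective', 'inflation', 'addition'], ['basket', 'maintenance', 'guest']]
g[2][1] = 'basket'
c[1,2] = 'cigarette'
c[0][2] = 'tooth'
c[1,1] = 'security'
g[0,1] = 'arrival'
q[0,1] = 'attention'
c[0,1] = 'scene'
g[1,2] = 'teacher'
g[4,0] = 'meal'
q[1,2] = 'addition'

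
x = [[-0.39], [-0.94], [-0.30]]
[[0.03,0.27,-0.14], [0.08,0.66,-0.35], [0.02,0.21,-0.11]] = x @ [[-0.08,-0.70,0.37]]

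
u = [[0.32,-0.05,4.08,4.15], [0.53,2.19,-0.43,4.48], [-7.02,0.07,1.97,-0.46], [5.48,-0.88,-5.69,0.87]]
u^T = [[0.32, 0.53, -7.02, 5.48], [-0.05, 2.19, 0.07, -0.88], [4.08, -0.43, 1.97, -5.69], [4.15, 4.48, -0.46, 0.87]]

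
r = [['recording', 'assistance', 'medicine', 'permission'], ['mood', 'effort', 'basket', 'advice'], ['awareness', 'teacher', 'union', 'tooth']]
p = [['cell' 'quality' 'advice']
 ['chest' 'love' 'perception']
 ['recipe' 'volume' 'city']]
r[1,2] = 'basket'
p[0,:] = ['cell', 'quality', 'advice']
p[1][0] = 'chest'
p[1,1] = 'love'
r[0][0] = 'recording'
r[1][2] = 'basket'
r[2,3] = 'tooth'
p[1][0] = 'chest'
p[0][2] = 'advice'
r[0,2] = 'medicine'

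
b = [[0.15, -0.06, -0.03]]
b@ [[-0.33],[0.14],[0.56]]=[[-0.07]]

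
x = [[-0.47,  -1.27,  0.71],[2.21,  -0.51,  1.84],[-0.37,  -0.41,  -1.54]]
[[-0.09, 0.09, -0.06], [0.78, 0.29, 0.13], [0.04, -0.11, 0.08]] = x@[[0.40, 0.06, 0.11], [-0.13, -0.05, -0.03], [-0.09, 0.07, -0.07]]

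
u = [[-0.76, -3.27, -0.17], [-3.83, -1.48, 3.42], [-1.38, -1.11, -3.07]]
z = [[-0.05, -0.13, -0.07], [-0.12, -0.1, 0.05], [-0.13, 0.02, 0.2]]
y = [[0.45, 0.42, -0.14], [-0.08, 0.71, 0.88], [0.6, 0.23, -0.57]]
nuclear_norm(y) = 2.19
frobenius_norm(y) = 1.56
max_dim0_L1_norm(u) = 6.66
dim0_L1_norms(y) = [1.13, 1.36, 1.59]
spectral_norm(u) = 5.59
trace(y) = 0.59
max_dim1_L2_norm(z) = 0.24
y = u @ z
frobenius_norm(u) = 7.24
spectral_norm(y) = 1.22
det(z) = -0.00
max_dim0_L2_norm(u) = 4.6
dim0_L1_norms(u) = [5.97, 5.86, 6.66]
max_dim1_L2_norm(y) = 1.13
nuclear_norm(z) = 0.46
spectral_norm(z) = 0.26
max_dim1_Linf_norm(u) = 3.83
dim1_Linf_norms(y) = [0.45, 0.88, 0.6]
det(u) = 47.17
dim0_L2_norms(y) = [0.75, 0.86, 1.06]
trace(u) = -5.31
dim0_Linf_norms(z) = [0.13, 0.13, 0.2]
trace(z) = 0.05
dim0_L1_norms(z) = [0.3, 0.25, 0.32]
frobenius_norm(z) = 0.33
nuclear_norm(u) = 11.76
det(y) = -0.01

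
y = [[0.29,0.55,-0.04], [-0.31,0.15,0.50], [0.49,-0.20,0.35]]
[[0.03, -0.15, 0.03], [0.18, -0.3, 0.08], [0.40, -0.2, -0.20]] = y@ [[0.35, -0.10, -0.28],  [-0.09, -0.27, 0.19],  [0.61, -0.59, -0.08]]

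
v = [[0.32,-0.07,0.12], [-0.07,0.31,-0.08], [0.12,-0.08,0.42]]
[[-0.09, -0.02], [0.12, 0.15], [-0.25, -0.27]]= v @ [[-0.03, 0.28],[0.24, 0.38],[-0.54, -0.66]]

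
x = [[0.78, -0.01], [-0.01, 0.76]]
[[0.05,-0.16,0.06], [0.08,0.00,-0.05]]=x@[[0.07, -0.21, 0.07], [0.11, 0.0, -0.07]]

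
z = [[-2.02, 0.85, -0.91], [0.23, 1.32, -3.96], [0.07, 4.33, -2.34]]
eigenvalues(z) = [(-2.07+0j), (-0.48+3.71j), (-0.48-3.71j)]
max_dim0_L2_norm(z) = 4.69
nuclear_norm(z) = 10.50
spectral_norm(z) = 6.15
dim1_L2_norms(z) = [2.37, 4.18, 4.92]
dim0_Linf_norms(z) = [2.02, 4.33, 3.96]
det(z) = -29.00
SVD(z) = [[-0.22,0.14,-0.97], [-0.61,-0.79,0.02], [-0.76,0.59,0.26]] @ diag([6.147275984217374, 2.347297521135547, 2.009600040091371]) @ [[0.04, -0.70, 0.71], [-0.18, 0.70, 0.69], [0.98, 0.16, 0.1]]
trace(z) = -3.04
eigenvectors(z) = [[1.00+0.00j, (-0.08-0.14j), -0.08+0.14j], [(-0.01+0j), (-0.3-0.61j), -0.30+0.61j], [(0.05+0j), -0.71+0.00j, -0.71-0.00j]]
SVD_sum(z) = [[-0.05,0.92,-0.95], [-0.15,2.61,-2.68], [-0.18,3.28,-3.35]] + [[-0.06, 0.23, 0.23], [0.34, -1.3, -1.29], [-0.25, 0.97, 0.96]] + [[-1.91, -0.30, -0.19], [0.04, 0.01, 0.0], [0.5, 0.08, 0.05]]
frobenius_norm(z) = 6.88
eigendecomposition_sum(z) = [[-2.07+0.00j, (0.47+0j), (0.04-0j)], [(0.03-0j), (-0.01-0j), (-0+0j)], [(-0.1+0j), 0.02+0.00j, 0.00-0.00j]] + [[(0.02+0.01j),(0.19+0.45j),-0.47-0.03j], [(0.1+0.04j),(0.66+1.97j),(-1.98-0.26j)], [(0.08-0.08j),2.15+0.30j,(-1.17+1.73j)]] + [[(0.02-0.01j), 0.19-0.45j, -0.47+0.03j], [0.10-0.04j, 0.66-1.97j, (-1.98+0.26j)], [(0.08+0.08j), 2.15-0.30j, -1.17-1.73j]]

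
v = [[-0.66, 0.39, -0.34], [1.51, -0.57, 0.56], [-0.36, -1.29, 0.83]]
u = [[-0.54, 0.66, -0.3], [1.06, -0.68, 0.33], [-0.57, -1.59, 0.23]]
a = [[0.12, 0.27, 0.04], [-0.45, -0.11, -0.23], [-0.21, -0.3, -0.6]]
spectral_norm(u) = 1.91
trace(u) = -0.99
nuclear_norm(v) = 3.45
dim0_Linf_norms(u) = [1.06, 1.59, 0.33]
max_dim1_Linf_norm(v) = 1.51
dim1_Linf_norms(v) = [0.66, 1.51, 1.29]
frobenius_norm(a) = 0.92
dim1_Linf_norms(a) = [0.27, 0.45, 0.6]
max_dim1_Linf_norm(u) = 1.59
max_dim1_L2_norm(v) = 1.71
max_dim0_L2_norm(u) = 1.85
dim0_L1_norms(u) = [2.17, 2.93, 0.86]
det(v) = 0.00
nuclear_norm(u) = 3.29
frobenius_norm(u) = 2.33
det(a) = -0.06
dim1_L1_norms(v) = [1.39, 2.64, 2.48]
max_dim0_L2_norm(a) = 0.64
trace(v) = -0.40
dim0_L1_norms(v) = [2.53, 2.25, 1.73]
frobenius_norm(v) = 2.47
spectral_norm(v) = 2.01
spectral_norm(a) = 0.84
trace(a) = -0.59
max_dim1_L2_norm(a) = 0.7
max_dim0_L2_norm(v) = 1.69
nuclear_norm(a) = 1.36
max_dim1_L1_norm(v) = 2.64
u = v + a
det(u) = 0.14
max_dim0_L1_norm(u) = 2.93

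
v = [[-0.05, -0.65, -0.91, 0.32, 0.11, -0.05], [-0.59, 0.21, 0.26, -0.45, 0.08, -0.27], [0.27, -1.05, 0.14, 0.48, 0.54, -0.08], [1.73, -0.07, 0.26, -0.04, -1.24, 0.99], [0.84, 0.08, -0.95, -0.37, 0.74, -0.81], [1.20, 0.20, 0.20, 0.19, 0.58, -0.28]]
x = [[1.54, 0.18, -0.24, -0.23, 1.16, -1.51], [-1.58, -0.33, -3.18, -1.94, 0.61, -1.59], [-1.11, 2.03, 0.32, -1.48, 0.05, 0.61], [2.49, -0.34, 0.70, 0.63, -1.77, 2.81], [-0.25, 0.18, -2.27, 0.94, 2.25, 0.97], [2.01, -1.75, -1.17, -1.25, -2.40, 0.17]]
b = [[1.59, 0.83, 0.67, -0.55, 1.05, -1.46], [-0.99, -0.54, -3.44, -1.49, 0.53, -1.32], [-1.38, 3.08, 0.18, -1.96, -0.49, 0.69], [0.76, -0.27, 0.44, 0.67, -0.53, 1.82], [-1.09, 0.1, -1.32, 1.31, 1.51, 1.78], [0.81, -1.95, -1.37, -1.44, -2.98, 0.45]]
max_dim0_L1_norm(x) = 8.98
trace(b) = 3.86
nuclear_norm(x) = 18.78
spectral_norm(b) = 4.88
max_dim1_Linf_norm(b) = 3.44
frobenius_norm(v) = 3.79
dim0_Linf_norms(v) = [1.73, 1.05, 0.95, 0.48, 1.24, 0.99]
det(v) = -0.07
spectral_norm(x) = 6.01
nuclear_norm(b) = 18.15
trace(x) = 4.58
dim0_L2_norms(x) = [4.05, 2.73, 4.16, 2.97, 3.96, 3.75]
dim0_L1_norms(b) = [6.62, 6.77, 7.42, 7.42, 7.09, 7.52]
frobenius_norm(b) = 8.54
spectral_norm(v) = 2.51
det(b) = -0.43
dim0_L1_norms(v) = [4.68, 2.26, 2.72, 1.85, 3.29, 2.48]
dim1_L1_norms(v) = [2.09, 1.86, 2.56, 4.33, 3.79, 2.65]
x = v + b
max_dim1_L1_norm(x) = 9.23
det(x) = 21.04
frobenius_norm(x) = 8.93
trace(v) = 0.72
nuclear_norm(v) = 7.69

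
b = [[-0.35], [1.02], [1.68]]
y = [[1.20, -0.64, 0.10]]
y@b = [[-0.90]]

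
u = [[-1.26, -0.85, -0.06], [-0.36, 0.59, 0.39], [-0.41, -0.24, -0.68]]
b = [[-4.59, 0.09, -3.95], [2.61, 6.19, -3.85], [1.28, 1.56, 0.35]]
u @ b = [[3.49, -5.47, 8.23], [3.69, 4.23, -0.71], [0.39, -2.58, 2.31]]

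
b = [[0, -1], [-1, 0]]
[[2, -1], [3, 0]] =b @ [[-3, 0], [-2, 1]]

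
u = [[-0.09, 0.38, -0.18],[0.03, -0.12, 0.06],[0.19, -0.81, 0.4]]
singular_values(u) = [1.03, 0.01, 0.0]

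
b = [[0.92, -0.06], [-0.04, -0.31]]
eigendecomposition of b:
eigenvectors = [[1.00,0.05], [-0.03,1.00]]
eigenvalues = [0.92, -0.31]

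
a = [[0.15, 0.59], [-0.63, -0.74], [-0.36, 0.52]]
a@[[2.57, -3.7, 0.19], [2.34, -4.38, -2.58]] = [[1.77, -3.14, -1.49], [-3.35, 5.57, 1.79], [0.29, -0.95, -1.41]]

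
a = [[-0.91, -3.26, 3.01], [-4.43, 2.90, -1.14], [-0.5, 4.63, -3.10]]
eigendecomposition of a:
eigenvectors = [[0.72, 0.18, 0.12], [0.32, -0.78, 0.64], [-0.61, -0.6, 0.76]]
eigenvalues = [-4.92, 3.07, 0.73]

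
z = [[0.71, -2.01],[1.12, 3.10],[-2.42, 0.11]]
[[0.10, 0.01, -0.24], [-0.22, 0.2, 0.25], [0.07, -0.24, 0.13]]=z @ [[-0.03,0.1,-0.05],[-0.06,0.03,0.10]]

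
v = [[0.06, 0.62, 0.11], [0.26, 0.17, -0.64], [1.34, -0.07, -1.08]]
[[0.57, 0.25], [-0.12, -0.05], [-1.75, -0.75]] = v @ [[-1.30, -0.56], [1.06, 0.46], [-0.06, -0.03]]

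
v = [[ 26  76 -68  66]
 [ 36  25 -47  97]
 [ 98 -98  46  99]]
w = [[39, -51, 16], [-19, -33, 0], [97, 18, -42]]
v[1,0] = 36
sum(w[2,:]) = 73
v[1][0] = 36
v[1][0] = 36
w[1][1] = -33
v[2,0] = 98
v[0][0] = 26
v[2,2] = 46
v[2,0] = 98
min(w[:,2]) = -42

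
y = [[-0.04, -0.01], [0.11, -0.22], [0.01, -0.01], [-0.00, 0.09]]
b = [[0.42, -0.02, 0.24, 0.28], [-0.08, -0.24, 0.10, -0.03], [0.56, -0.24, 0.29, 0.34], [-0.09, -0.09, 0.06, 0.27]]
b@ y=[[-0.02, 0.02], [-0.02, 0.05], [-0.05, 0.07], [-0.01, 0.04]]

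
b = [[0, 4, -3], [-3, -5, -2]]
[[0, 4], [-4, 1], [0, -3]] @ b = [[-12, -20, -8], [-3, -21, 10], [9, 15, 6]]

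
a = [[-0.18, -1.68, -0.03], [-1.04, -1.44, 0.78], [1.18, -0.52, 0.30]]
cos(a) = [[0.45, -0.81, 0.51], [-0.86, -0.02, 0.22], [-0.44, 0.62, 1.19]]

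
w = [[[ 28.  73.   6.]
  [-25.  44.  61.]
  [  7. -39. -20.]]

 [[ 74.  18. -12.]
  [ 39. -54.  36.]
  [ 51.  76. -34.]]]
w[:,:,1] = [[73.0, 44.0, -39.0], [18.0, -54.0, 76.0]]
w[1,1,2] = 36.0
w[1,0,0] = 74.0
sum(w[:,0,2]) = -6.0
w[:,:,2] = [[6.0, 61.0, -20.0], [-12.0, 36.0, -34.0]]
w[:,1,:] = [[-25.0, 44.0, 61.0], [39.0, -54.0, 36.0]]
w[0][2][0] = 7.0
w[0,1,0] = -25.0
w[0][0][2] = 6.0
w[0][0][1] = 73.0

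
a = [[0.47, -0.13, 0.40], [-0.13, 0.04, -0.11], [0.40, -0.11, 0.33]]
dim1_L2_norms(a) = [0.63, 0.17, 0.53]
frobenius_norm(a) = 0.84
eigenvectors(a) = [[-0.75, 0.63, 0.20], [0.21, -0.06, 0.98], [-0.63, -0.77, 0.09]]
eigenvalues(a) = [0.84, -0.01, 0.0]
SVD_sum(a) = [[0.47, -0.13, 0.4],[-0.13, 0.04, -0.11],[0.40, -0.11, 0.33]] + [[-0.0,0.0,0.00], [0.00,-0.0,-0.0], [0.0,-0.00,-0.0]] + [[0.00, 0.00, 0.0], [0.00, 0.00, 0.00], [0.0, 0.0, 0.0]]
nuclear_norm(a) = 0.85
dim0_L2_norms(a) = [0.63, 0.17, 0.53]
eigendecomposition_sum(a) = [[0.47, -0.13, 0.4], [-0.13, 0.04, -0.11], [0.4, -0.11, 0.33]] + [[-0.00, 0.0, 0.0], [0.0, -0.0, -0.00], [0.00, -0.00, -0.00]] + [[0.0, 0.0, 0.00], [0.00, 0.0, 0.00], [0.00, 0.0, 0.0]]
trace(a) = 0.84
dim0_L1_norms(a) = [1.0, 0.28, 0.84]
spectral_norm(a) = 0.84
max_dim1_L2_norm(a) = 0.63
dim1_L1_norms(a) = [1.0, 0.28, 0.84]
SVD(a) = [[-0.75, 0.63, -0.2], [0.21, -0.06, -0.98], [-0.63, -0.77, -0.09]] @ diag([0.8422277270068379, 0.006112587194844424, 0.0038848601880062832]) @ [[-0.75, 0.21, -0.63], [-0.63, 0.06, 0.77], [-0.2, -0.98, -0.09]]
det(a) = -0.00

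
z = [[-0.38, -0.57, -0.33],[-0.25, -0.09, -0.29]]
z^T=[[-0.38, -0.25], [-0.57, -0.09], [-0.33, -0.29]]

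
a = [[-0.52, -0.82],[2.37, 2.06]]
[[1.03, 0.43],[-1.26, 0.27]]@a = [[0.48, 0.04],[1.3, 1.59]]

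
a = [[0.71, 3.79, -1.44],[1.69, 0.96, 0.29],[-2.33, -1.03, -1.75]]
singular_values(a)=[4.51, 3.12, 0.49]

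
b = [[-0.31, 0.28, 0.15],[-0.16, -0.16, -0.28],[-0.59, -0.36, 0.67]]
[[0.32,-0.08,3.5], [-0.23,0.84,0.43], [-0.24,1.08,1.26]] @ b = [[-2.15,-1.16,2.42], [-0.32,-0.35,0.02], [-0.84,-0.69,0.51]]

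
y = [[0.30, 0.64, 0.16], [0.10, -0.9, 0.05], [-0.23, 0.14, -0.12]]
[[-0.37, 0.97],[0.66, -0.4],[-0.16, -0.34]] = y@[[-0.01, 1.93], [-0.7, 0.65], [0.53, -0.13]]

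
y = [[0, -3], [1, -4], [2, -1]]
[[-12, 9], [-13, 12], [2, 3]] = y @ [[3, 0], [4, -3]]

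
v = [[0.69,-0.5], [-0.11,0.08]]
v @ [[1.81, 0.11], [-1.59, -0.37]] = [[2.04, 0.26], [-0.33, -0.04]]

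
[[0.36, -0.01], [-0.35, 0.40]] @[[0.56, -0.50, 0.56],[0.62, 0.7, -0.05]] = [[0.2, -0.19, 0.20], [0.05, 0.45, -0.22]]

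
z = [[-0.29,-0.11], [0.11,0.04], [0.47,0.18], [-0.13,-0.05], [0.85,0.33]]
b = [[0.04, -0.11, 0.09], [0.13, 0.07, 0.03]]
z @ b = [[-0.03, 0.02, -0.03], [0.01, -0.01, 0.01], [0.04, -0.04, 0.05], [-0.01, 0.01, -0.01], [0.08, -0.07, 0.09]]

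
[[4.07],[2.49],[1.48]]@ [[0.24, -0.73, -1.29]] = [[0.98,-2.97,-5.25], [0.6,-1.82,-3.21], [0.36,-1.08,-1.91]]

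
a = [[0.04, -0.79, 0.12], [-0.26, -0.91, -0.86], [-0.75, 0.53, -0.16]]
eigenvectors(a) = [[(-0.38-0.43j), (-0.38+0.43j), (-0.57+0j)],[-0.28+0.33j, -0.28-0.33j, (-0.82+0j)],[(0.7+0j), (0.7-0j), 0j]]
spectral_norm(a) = 1.42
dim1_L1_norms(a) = [0.95, 2.03, 1.44]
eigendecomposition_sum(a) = [[0.21+0.22j, (-0.15-0.16j), 0.26-0.14j],[0.14-0.19j, -0.10+0.13j, (-0.14-0.19j)],[-0.38+0.02j, (0.26-0.01j), -0.08+0.36j]] + [[0.21-0.22j, (-0.15+0.16j), 0.26+0.14j], [0.14+0.19j, (-0.1-0.13j), -0.14+0.19j], [-0.38-0.02j, (0.26+0.01j), -0.08-0.36j]] + [[(-0.39-0j),  -0.49-0.00j,  (-0.41-0j)],[-0.55-0.00j,  (-0.71-0j),  -0.58-0.00j],[0j,  0j,  0.00+0.00j]]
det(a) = -0.55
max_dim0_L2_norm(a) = 1.32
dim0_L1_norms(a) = [1.05, 2.23, 1.14]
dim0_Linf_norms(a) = [0.75, 0.91, 0.86]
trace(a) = -1.03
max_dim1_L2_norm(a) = 1.28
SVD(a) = [[0.46, -0.32, 0.83], [0.83, 0.47, -0.29], [-0.30, 0.82, 0.48]] @ diag([1.4231675579543783, 0.9815086527896311, 0.3945058510152338]) @ [[0.02, -0.9, -0.43], [-0.77, 0.27, -0.58], [-0.64, -0.34, 0.69]]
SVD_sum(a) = [[0.01, -0.6, -0.29], [0.02, -1.07, -0.51], [-0.01, 0.38, 0.18]] + [[0.24, -0.08, 0.18], [-0.35, 0.12, -0.27], [-0.62, 0.21, -0.47]] + [[-0.21,-0.11,0.22], [0.07,0.04,-0.08], [-0.12,-0.06,0.13]]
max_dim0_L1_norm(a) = 2.23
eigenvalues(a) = [(0.03+0.71j), (0.03-0.71j), (-1.09+0j)]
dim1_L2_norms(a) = [0.8, 1.28, 0.93]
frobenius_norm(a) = 1.77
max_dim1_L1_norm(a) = 2.03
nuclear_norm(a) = 2.80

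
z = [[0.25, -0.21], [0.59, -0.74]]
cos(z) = [[1.03, -0.05], [0.14, 0.79]]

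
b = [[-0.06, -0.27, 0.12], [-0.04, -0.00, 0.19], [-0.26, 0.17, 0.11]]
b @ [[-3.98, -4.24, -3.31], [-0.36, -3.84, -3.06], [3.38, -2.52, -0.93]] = [[0.74, 0.99, 0.91],[0.80, -0.31, -0.04],[1.35, 0.17, 0.24]]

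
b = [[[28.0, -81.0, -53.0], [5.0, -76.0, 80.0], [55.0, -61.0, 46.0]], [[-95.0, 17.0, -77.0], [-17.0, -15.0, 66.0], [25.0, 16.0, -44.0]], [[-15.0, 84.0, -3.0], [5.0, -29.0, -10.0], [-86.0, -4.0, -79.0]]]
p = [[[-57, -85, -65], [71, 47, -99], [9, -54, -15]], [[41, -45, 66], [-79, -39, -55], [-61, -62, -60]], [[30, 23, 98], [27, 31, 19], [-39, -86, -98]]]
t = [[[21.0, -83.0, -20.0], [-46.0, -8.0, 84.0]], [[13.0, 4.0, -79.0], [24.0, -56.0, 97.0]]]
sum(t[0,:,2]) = 64.0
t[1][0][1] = 4.0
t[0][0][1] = -83.0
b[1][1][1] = -15.0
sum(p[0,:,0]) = 23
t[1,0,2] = -79.0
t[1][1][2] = 97.0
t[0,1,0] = -46.0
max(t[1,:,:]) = 97.0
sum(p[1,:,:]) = -294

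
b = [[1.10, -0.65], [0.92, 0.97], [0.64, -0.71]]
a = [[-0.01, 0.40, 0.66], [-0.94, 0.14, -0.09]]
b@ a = [[0.60, 0.35, 0.78],[-0.92, 0.50, 0.52],[0.66, 0.16, 0.49]]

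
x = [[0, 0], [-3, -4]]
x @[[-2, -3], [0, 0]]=[[0, 0], [6, 9]]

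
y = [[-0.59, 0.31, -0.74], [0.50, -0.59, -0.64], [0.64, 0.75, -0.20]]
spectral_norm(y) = 1.01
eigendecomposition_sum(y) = [[-0.50-0.00j, 0.49+0.00j, (-0.07+0j)],[0.50+0.00j, (-0.49-0j), (0.07-0j)],[-0.07-0.00j, (0.07+0j), -0.01+0.00j]] + [[(-0.05+0.25j), (-0.09+0.23j), -0.34-0.10j], [0.00+0.25j, (-0.05+0.25j), (-0.35-0.03j)], [0.35+0.03j, (0.34+0.1j), (-0.1+0.49j)]] + [[-0.05-0.25j, (-0.09-0.23j), (-0.34+0.1j)], [0.00-0.25j, -0.05-0.25j, -0.35+0.03j], [0.35-0.03j, (0.34-0.1j), (-0.1-0.49j)]]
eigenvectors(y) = [[(0.7+0j), (-0.04+0.5j), -0.04-0.50j], [(-0.7+0j), 0.05+0.50j, (0.05-0.5j)], [(0.1+0j), (0.71+0j), (0.71-0j)]]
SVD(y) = [[-0.0, -0.35, -0.94], [0.56, 0.78, -0.29], [0.83, -0.53, 0.19]] @ diag([1.0078807892163875, 1.0029386860030738, 0.994932312696185]) @ [[0.8, 0.29, -0.52], [0.25, -0.96, -0.14], [0.54, 0.02, 0.84]]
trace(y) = -1.38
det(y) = -1.01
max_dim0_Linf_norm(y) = 0.75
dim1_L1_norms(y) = [1.64, 1.73, 1.59]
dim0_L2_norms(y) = [1.0, 1.0, 1.0]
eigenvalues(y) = [(-1+0j), (-0.19+0.98j), (-0.19-0.98j)]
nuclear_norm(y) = 3.01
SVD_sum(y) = [[-0.00, -0.00, 0.00], [0.45, 0.16, -0.29], [0.67, 0.24, -0.43]] + [[-0.09, 0.33, 0.05], [0.20, -0.75, -0.11], [-0.13, 0.51, 0.07]] + [[-0.5, -0.02, -0.79],[-0.15, -0.01, -0.24],[0.1, 0.00, 0.16]]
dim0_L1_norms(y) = [1.73, 1.65, 1.58]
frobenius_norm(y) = 1.74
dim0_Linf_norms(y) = [0.64, 0.75, 0.74]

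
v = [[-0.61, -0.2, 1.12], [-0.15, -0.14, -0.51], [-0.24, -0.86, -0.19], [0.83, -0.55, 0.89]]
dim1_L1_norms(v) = [1.93, 0.8, 1.29, 2.27]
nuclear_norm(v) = 3.61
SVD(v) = [[0.64, 0.74, -0.01], [-0.28, 0.01, -0.32], [0.04, 0.04, -0.94], [0.71, -0.67, -0.07]] @ diag([1.5922860087796087, 1.0592469127094362, 0.9633904941197188]) @ [[0.14, -0.32, 0.94], [-0.96, 0.17, 0.21], [0.23, 0.93, 0.29]]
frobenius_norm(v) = 2.14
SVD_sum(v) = [[0.15, -0.33, 0.96],  [-0.07, 0.15, -0.42],  [0.01, -0.02, 0.06],  [0.16, -0.36, 1.06]] + [[-0.76, 0.14, 0.16],[-0.01, 0.0, 0.0],[-0.04, 0.01, 0.01],[0.68, -0.12, -0.15]] + [[-0.0, -0.01, -0.0], [-0.07, -0.29, -0.09], [-0.21, -0.85, -0.26], [-0.02, -0.06, -0.02]]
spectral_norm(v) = 1.59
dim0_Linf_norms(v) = [0.83, 0.86, 1.12]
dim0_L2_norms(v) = [1.07, 1.05, 1.53]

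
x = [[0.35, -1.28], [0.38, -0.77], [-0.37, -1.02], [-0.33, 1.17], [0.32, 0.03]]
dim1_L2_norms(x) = [1.33, 0.86, 1.09, 1.22, 0.32]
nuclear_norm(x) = 2.88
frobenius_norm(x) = 2.29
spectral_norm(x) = 2.18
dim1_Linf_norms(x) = [1.28, 0.77, 1.02, 1.17, 0.32]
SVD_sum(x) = [[0.23, -1.30],[0.14, -0.81],[0.16, -0.92],[-0.21, 1.19],[0.0, -0.03]] + [[0.12, 0.02], [0.24, 0.04], [-0.53, -0.1], [-0.12, -0.02], [0.32, 0.06]]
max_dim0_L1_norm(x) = 4.27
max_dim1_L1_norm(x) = 1.63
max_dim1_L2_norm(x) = 1.33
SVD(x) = [[-0.6, 0.17], [-0.38, 0.34], [-0.43, -0.78], [0.55, -0.17], [-0.01, 0.46]] @ diag([2.1847405891948433, 0.6953477963757205]) @ [[-0.18, 0.98], [0.98, 0.18]]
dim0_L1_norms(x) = [1.75, 4.27]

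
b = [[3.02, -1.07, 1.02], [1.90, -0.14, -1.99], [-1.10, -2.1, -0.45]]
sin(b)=[[1.16, 1.23, -1.1], [-1.68, 1.16, -1.72], [1.72, -1.54, 0.7]]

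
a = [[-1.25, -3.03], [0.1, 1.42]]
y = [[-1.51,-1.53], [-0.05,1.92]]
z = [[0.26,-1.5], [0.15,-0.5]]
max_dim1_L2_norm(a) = 3.28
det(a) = -1.47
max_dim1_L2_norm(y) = 2.15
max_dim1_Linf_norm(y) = 1.92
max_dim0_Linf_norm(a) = 3.03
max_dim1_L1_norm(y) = 3.04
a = y + z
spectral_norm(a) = 3.55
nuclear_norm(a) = 3.96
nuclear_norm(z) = 1.67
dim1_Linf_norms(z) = [1.5, 0.5]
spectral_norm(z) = 1.61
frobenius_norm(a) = 3.57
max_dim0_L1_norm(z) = 2.0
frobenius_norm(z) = 1.61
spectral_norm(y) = 2.66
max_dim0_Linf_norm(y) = 1.92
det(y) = -2.98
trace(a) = 0.17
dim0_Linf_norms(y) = [1.51, 1.92]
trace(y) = 0.41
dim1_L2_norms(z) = [1.52, 0.52]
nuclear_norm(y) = 3.78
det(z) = 0.10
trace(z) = -0.24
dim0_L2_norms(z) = [0.3, 1.58]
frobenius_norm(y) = 2.88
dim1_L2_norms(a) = [3.28, 1.42]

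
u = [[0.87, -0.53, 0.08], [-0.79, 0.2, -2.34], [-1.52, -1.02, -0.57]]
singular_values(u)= [2.79, 1.52, 0.88]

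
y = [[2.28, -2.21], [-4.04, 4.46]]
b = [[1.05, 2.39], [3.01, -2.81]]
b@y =[[-7.26, 8.34], [18.22, -19.18]]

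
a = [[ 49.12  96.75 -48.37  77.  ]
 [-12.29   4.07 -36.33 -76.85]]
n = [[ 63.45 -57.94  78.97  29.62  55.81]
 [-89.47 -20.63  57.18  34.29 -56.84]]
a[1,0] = -12.29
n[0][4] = 55.81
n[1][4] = -56.84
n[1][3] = 34.29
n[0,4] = 55.81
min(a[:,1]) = 4.07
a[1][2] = -36.33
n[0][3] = 29.62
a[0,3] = 77.0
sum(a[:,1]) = 100.82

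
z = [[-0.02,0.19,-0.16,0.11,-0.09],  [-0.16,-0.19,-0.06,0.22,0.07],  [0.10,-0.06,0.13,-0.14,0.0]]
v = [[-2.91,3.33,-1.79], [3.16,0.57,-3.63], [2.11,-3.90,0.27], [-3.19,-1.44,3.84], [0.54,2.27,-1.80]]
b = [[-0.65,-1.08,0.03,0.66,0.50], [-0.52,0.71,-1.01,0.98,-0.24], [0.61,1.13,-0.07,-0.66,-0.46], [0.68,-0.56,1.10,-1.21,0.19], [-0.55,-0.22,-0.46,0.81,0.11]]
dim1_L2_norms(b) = [1.51, 1.68, 1.52, 1.87, 1.11]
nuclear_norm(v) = 15.42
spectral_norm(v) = 7.49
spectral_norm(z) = 0.38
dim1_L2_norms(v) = [4.77, 4.85, 4.44, 5.2, 2.95]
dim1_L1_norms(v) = [8.03, 7.36, 6.28, 8.47, 4.61]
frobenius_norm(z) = 0.50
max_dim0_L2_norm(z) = 0.28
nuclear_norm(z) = 0.74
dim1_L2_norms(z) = [0.29, 0.34, 0.22]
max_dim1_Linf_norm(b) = 1.21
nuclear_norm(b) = 4.94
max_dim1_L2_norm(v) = 5.2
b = v @ z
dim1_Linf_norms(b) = [1.08, 1.01, 1.13, 1.21, 0.81]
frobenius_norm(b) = 3.48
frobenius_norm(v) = 10.08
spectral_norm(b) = 2.74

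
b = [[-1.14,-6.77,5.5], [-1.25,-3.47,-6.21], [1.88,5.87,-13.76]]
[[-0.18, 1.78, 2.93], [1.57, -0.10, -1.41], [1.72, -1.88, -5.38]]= b @ [[-0.06,0.43,0.04], [-0.11,-0.27,-0.18], [-0.18,0.08,0.32]]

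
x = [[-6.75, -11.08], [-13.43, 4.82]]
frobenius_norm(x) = 19.29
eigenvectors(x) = [[-0.82,0.50], [-0.57,-0.87]]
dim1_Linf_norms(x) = [11.08, 13.43]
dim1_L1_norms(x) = [17.83, 18.25]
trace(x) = -1.93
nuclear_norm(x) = 27.10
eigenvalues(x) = [-14.47, 12.54]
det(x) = -181.34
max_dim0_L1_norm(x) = 20.18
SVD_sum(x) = [[-8.00, -0.99], [-12.64, -1.57]] + [[1.25, -10.09], [-0.79, 6.39]]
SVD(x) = [[-0.53, -0.84], [-0.84, 0.53]] @ diag([15.072275672465475, 12.03132187472372]) @ [[0.99,0.12], [-0.12,0.99]]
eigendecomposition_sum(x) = [[-10.33, -5.94], [-7.19, -4.13]] + [[3.58, -5.14], [-6.24, 8.95]]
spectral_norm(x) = 15.07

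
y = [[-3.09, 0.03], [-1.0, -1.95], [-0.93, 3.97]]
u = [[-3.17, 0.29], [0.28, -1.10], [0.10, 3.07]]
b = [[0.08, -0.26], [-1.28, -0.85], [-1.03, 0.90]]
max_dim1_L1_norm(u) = 3.46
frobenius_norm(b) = 2.08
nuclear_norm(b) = 2.91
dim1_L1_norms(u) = [3.46, 1.38, 3.17]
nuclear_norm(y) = 7.79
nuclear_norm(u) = 6.45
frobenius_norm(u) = 4.57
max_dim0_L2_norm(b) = 1.64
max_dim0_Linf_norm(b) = 1.28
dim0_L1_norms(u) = [3.55, 4.46]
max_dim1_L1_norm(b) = 2.13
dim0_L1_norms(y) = [5.02, 5.95]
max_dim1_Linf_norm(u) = 3.17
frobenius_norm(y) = 5.57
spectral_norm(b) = 1.65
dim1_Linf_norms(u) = [3.17, 1.1, 3.07]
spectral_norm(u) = 3.38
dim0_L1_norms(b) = [2.39, 2.01]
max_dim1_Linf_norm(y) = 3.97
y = b + u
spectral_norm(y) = 4.47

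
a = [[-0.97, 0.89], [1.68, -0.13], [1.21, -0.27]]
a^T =[[-0.97,1.68,1.21],[0.89,-0.13,-0.27]]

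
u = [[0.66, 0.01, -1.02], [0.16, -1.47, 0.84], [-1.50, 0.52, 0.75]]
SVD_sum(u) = [[0.88, -0.17, -0.70],[-0.14, 0.03, 0.11],[-1.32, 0.25, 1.04]] + [[-0.07, 0.3, -0.16],[0.35, -1.45, 0.79],[-0.08, 0.35, -0.19]] + [[-0.15, -0.12, -0.16], [-0.05, -0.04, -0.06], [-0.09, -0.08, -0.10]]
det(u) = 1.13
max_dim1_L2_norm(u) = 1.76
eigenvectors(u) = [[-0.6, -0.61, -0.12], [0.16, -0.52, 0.95], [0.79, -0.6, -0.27]]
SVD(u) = [[-0.55, 0.20, 0.81],[0.09, -0.95, 0.29],[0.83, 0.23, 0.51]] @ diag([2.052662664044973, 1.7721185719886399, 0.3118842003833123]) @ [[-0.78, 0.15, 0.61], [-0.21, 0.86, -0.47], [-0.59, -0.49, -0.64]]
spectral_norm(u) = 2.05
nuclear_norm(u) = 4.14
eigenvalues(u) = [2.0, -0.33, -1.73]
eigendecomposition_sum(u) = [[0.9, -0.12, -0.81], [-0.24, 0.03, 0.22], [-1.18, 0.16, 1.07]] + [[-0.17, -0.05, -0.12], [-0.14, -0.05, -0.10], [-0.16, -0.05, -0.11]] + [[-0.07, 0.18, -0.09], [0.55, -1.46, 0.72], [-0.16, 0.42, -0.21]]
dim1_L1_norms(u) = [1.69, 2.47, 2.77]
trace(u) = -0.06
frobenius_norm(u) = 2.73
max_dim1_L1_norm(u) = 2.77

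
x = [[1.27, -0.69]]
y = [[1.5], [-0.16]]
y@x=[[1.9,-1.03], [-0.2,0.11]]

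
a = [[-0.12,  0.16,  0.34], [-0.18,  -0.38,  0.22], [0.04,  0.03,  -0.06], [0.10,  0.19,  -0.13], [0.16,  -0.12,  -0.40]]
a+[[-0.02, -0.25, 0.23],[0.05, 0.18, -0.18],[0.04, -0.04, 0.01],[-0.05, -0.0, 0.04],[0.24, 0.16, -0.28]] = [[-0.14, -0.09, 0.57], [-0.13, -0.2, 0.04], [0.08, -0.01, -0.05], [0.05, 0.19, -0.09], [0.40, 0.04, -0.68]]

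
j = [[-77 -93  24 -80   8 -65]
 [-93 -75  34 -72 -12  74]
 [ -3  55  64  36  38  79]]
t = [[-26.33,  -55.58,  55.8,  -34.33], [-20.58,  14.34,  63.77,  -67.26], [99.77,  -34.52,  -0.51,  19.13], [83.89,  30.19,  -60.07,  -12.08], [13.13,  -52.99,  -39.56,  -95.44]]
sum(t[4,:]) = -174.86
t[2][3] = 19.13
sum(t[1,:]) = -9.730000000000004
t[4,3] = -95.44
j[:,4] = [8, -12, 38]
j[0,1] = -93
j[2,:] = [-3, 55, 64, 36, 38, 79]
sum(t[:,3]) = -189.98000000000002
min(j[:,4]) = -12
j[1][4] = -12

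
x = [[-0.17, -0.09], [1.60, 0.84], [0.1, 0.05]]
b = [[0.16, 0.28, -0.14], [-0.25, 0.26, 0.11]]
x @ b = [[-0.00, -0.07, 0.01], [0.05, 0.67, -0.13], [0.0, 0.04, -0.01]]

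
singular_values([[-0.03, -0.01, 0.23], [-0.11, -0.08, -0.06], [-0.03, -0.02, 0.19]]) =[0.31, 0.14, 0.01]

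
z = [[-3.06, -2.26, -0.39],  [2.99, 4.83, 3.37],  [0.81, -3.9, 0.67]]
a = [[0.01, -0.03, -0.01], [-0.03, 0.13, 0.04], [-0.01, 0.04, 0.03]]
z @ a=[[0.04, -0.22, -0.07], [-0.15, 0.67, 0.26], [0.12, -0.50, -0.14]]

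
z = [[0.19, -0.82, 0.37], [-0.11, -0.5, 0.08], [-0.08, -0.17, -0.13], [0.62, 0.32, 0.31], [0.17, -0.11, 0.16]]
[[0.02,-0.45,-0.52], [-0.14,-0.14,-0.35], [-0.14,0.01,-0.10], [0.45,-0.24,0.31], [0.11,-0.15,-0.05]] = z@[[0.33, -0.43, 0.28],  [0.28, 0.33, 0.61],  [0.51, -0.27, -0.19]]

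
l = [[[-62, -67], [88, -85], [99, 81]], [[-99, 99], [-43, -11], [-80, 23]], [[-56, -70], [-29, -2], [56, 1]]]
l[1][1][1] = -11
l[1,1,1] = -11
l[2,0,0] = -56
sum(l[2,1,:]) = -31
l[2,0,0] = -56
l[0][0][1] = -67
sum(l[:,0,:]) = -255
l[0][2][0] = 99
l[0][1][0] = 88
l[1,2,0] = -80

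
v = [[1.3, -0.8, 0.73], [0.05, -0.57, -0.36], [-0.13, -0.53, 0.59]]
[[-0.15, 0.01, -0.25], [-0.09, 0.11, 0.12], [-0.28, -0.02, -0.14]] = v @ [[0.16,0.01,-0.05], [0.28,-0.11,-0.03], [-0.18,-0.13,-0.28]]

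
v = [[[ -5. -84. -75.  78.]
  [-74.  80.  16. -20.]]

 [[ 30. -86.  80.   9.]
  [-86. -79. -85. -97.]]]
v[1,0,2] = 80.0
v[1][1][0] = -86.0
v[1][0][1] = -86.0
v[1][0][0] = 30.0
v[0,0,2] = -75.0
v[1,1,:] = [-86.0, -79.0, -85.0, -97.0]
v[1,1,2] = -85.0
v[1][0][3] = 9.0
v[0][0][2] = -75.0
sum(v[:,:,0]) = -135.0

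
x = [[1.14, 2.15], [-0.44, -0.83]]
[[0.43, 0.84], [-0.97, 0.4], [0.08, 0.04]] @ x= [[0.12, 0.23], [-1.28, -2.42], [0.07, 0.14]]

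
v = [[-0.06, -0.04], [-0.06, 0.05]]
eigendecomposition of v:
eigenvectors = [[-0.91, 0.30],[-0.42, -0.95]]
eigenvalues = [-0.08, 0.07]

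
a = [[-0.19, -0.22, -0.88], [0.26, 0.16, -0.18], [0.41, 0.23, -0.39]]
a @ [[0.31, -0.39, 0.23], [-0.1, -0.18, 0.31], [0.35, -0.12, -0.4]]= [[-0.34, 0.22, 0.24], [0.00, -0.11, 0.18], [-0.03, -0.15, 0.32]]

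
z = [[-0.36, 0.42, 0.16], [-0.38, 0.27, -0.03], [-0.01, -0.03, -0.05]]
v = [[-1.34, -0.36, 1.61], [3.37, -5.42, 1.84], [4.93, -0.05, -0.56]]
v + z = [[-1.7, 0.06, 1.77], [2.99, -5.15, 1.81], [4.92, -0.08, -0.61]]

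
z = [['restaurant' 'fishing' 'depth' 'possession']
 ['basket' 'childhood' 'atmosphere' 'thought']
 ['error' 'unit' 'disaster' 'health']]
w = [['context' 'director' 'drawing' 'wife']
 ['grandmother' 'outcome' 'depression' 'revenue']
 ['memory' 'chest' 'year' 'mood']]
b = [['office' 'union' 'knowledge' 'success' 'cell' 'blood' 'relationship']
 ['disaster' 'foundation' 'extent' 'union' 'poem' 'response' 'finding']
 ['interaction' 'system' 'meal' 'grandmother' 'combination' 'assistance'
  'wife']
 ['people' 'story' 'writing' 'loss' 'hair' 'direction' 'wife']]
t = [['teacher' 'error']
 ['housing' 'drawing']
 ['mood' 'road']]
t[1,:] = ['housing', 'drawing']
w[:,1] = ['director', 'outcome', 'chest']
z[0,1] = 'fishing'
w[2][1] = 'chest'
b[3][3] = 'loss'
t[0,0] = 'teacher'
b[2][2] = 'meal'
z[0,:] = ['restaurant', 'fishing', 'depth', 'possession']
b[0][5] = 'blood'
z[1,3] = 'thought'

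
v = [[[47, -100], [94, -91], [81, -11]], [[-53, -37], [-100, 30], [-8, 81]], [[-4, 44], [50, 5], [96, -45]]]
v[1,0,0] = -53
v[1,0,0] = -53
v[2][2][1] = -45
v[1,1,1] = 30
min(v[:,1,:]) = -100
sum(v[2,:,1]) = 4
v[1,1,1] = 30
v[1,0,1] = -37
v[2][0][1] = 44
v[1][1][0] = -100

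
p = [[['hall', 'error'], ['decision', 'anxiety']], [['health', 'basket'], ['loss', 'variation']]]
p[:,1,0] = ['decision', 'loss']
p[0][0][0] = 'hall'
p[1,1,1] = 'variation'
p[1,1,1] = 'variation'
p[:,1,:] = [['decision', 'anxiety'], ['loss', 'variation']]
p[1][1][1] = 'variation'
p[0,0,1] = 'error'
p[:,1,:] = [['decision', 'anxiety'], ['loss', 'variation']]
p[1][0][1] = 'basket'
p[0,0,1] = 'error'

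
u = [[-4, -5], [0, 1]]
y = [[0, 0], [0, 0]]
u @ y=[[0, 0], [0, 0]]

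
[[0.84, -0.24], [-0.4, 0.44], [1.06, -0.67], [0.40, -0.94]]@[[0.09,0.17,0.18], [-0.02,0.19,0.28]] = [[0.08, 0.10, 0.08], [-0.04, 0.02, 0.05], [0.11, 0.05, 0.00], [0.05, -0.11, -0.19]]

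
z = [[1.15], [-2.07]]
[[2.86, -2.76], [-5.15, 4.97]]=z@ [[2.49, -2.40]]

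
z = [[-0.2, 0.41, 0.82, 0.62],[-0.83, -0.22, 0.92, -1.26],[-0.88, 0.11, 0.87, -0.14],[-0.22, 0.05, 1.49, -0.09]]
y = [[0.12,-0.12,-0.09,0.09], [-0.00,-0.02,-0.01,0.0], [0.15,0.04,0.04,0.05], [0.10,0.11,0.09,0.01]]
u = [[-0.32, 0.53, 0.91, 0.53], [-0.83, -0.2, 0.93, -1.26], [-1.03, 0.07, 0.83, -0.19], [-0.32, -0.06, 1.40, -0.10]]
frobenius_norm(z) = 2.88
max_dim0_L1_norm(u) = 4.07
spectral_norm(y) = 0.24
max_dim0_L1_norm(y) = 0.37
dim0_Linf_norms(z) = [0.88, 0.41, 1.49, 1.26]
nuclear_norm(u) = 4.73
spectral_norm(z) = 2.44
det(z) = -0.22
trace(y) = 0.15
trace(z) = 0.36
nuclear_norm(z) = 4.54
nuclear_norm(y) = 0.46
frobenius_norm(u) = 2.92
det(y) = -0.00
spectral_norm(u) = 2.50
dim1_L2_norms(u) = [1.22, 1.78, 1.34, 1.44]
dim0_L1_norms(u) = [2.5, 0.86, 4.07, 2.08]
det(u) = -0.55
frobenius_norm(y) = 0.32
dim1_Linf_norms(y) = [0.12, 0.02, 0.15, 0.11]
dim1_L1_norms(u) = [2.29, 3.22, 2.12, 1.88]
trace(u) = 0.21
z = y + u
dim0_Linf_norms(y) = [0.15, 0.12, 0.09, 0.09]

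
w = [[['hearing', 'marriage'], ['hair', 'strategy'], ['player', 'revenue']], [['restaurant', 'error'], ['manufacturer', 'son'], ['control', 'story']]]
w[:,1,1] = ['strategy', 'son']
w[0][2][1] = 'revenue'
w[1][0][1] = 'error'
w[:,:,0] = [['hearing', 'hair', 'player'], ['restaurant', 'manufacturer', 'control']]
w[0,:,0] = ['hearing', 'hair', 'player']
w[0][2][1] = 'revenue'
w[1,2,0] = 'control'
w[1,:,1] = ['error', 'son', 'story']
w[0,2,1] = 'revenue'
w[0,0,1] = 'marriage'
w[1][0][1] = 'error'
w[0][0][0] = 'hearing'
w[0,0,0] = 'hearing'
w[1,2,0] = 'control'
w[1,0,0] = 'restaurant'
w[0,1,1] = 'strategy'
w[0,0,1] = 'marriage'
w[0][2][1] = 'revenue'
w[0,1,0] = 'hair'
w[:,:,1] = [['marriage', 'strategy', 'revenue'], ['error', 'son', 'story']]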